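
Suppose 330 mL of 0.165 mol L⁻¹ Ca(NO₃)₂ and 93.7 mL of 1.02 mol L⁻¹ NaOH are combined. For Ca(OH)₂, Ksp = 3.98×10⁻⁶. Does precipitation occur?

Yes

After mixing, V = 330 mL + 93.7 mL = 423.7 mL.
[Ca²⁺] = (0.165)(330)/423.7 = 0.129 mol L⁻¹
[OH⁻] = (1.02)(93.7)/423.7 = 0.226 mol L⁻¹
Q = [Ca²⁺][OH⁻]^2 = 6.54×10⁻³
Since Q (6.54×10⁻³) exceeds Ksp (3.98×10⁻⁶), Ca(OH)₂ will precipitate.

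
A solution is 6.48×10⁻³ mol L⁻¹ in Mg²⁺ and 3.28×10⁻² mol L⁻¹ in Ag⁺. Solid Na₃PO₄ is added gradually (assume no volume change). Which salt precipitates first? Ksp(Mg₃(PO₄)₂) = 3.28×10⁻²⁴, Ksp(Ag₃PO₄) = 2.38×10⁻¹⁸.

Precipitation begins when Q = Ksp.
For Mg₃(PO₄)₂: [PO₄³⁻] = (Ksp/[Mg²⁺]^3)^(1/2) = 3.47×10⁻⁹ mol L⁻¹
For Ag₃PO₄: [PO₄³⁻] = (Ksp/[Ag⁺]^3) = 6.74×10⁻¹⁴ mol L⁻¹
The smaller threshold [PO₄³⁻] is reached first, so Ag₃PO₄ precipitates first.

Ag₃PO₄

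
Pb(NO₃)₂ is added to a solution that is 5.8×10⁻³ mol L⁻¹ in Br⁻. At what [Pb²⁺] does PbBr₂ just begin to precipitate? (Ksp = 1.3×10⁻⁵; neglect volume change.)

0.39 M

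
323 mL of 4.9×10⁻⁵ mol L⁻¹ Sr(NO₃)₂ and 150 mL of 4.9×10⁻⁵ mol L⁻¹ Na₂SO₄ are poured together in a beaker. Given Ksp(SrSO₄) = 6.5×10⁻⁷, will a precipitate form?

No

The combined volume is 473 mL.
[Sr²⁺] = (4.9×10⁻⁵)(323)/473 = 3.3×10⁻⁵ mol L⁻¹
[SO₄²⁻] = (4.9×10⁻⁵)(150)/473 = 1.6×10⁻⁵ mol L⁻¹
Q = [Sr²⁺][SO₄²⁻] = 5.2×10⁻¹⁰
Q < Ksp (5.2×10⁻¹⁰ vs 6.5×10⁻⁷); the solution remains unsaturated and no precipitate forms.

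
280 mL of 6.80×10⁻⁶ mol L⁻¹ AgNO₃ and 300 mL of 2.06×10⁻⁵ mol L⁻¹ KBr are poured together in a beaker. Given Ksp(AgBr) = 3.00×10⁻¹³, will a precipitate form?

Total volume after mixing = 280 + 300 = 580 mL.
[Ag⁺] = (6.80×10⁻⁶)(280)/580 = 3.28×10⁻⁶ mol L⁻¹
[Br⁻] = (2.06×10⁻⁵)(300)/580 = 1.07×10⁻⁵ mol L⁻¹
Q = [Ag⁺][Br⁻] = 3.50×10⁻¹¹
Because Q > Ksp (3.50×10⁻¹¹ vs 3.00×10⁻¹³), a precipitate of AgBr forms.

Yes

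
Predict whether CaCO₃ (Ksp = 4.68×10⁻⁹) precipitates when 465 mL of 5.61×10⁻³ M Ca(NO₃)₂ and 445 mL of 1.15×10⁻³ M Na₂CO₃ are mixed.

The combined volume is 910 mL.
[Ca²⁺] = (5.61×10⁻³)(465)/910 = 2.87×10⁻³ M
[CO₃²⁻] = (1.15×10⁻³)(445)/910 = 5.62×10⁻⁴ M
Q = [Ca²⁺][CO₃²⁻] = 1.61×10⁻⁶
Q = 1.61×10⁻⁶ > Ksp = 4.68×10⁻⁹, so the solution is supersaturated and CaCO₃ precipitates.

Yes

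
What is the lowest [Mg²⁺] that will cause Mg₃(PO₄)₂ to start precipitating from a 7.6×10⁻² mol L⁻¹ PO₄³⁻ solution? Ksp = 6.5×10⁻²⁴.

1.0×10⁻⁷ M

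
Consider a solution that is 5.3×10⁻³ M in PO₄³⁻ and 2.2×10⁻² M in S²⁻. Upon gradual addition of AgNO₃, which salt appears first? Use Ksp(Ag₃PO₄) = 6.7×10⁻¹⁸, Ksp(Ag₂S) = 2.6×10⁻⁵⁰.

Ag₂S

Each salt precipitates once Q = Ksp for that salt.
For Ag₃PO₄: [Ag⁺] = (Ksp/[PO₄³⁻])^(1/3) = 1.1×10⁻⁵ M
For Ag₂S: [Ag⁺] = (Ksp/[S²⁻])^(1/2) = 1.1×10⁻²⁴ M
Ag₂S requires the lower [Ag⁺], so it precipitates first.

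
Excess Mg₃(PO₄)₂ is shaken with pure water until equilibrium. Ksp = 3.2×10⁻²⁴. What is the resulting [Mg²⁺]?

2.4×10⁻⁵ M

Mg₃(PO₄)₂(s) ⇌ 3 Mg²⁺(aq) + 2 PO₄³⁻(aq)
With molar solubility s: [Mg²⁺] = 3s, [PO₄³⁻] = 2s.
Ksp = [Mg²⁺]^3[PO₄³⁻]^2 = (3s)^3 · (2s)^2 = 108s^5 = 3.2×10⁻²⁴
s = 7.8×10⁻⁶ M
[Mg²⁺] = 3s = 2.4×10⁻⁵ M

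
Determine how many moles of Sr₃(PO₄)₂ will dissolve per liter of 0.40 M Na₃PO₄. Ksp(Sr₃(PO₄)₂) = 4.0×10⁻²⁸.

4.5×10⁻¹⁰ M

Sr₃(PO₄)₂(s) ⇌ 3 Sr²⁺(aq) + 2 PO₄³⁻(aq)
The solution already contains PO₄³⁻ at 0.40 M. Let s be the molar solubility of Sr₃(PO₄)₂.
[PO₄³⁻] ≈ 0.40 M (common ion dominates); [Sr²⁺] = 3s.
Ksp = [Sr²⁺]^3[PO₄³⁻]^2 = (3s)^3(0.40)^2
(3s)^3 = 4.0×10⁻²⁸ / (0.40)^2 = 2.5×10⁻²⁷
s = 4.5×10⁻¹⁰ M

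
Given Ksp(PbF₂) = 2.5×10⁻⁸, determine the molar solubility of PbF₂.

1.8×10⁻³ M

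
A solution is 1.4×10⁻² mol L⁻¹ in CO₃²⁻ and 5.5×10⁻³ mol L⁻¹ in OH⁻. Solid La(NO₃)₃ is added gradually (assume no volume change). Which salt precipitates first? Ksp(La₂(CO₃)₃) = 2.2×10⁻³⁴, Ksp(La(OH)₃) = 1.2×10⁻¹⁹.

The threshold for precipitation is Q = Ksp.
For La₂(CO₃)₃: [La³⁺] = (Ksp/[CO₃²⁻]^3)^(1/2) = 9.0×10⁻¹⁵ mol L⁻¹
For La(OH)₃: [La³⁺] = (Ksp/[OH⁻]^3) = 7.2×10⁻¹³ mol L⁻¹
La₂(CO₃)₃ requires the lower [La³⁺], so it precipitates first.

La₂(CO₃)₃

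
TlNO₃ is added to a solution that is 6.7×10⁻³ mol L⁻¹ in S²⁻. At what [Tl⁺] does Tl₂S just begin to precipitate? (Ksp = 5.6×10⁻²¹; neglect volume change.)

9.1×10⁻¹⁰ M

A salt starts to precipitate once the ion product Q reaches its Ksp.
Tl₂S(s) ⇌ 2 Tl⁺(aq) + S²⁻(aq)
Ksp = [Tl⁺]^2[S²⁻] = [Tl⁺]^2(6.7×10⁻³)
[Tl⁺]^2 = 5.6×10⁻²¹ / (6.7×10⁻³) = 8.4×10⁻¹⁹
[Tl⁺] = 9.1×10⁻¹⁰ mol L⁻¹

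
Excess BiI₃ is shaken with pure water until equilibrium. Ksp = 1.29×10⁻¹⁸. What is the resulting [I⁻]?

4.44×10⁻⁵ M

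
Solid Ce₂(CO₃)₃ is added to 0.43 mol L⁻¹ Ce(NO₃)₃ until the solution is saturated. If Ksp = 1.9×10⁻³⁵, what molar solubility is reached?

1.6×10⁻¹² M

Ce₂(CO₃)₃(s) ⇌ 2 Ce³⁺(aq) + 3 CO₃²⁻(aq)
Ce³⁺ is already present at 0.43 mol L⁻¹. If s mol/L of Ce₂(CO₃)₃ dissolves, [CO₃²⁻] = 3s while [Ce³⁺] ≈ 0.43 mol L⁻¹.
Ksp = [Ce³⁺]^2[CO₃²⁻]^3 = (0.43)^2(3s)^3
(3s)^3 = 1.9×10⁻³⁵ / (0.43)^2 = 1.0×10⁻³⁴
s = 1.6×10⁻¹² mol L⁻¹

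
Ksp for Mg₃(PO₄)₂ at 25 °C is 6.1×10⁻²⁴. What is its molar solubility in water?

Mg₃(PO₄)₂(s) ⇌ 3 Mg²⁺(aq) + 2 PO₄³⁻(aq)
Call the molar solubility s, so that [Mg²⁺] = 3s and [PO₄³⁻] = 2s.
Ksp = [Mg²⁺]^3[PO₄³⁻]^2 = (3s)^3 · (2s)^2 = 108s^5
108s^5 = 6.1×10⁻²⁴  ⇒  s^5 = 5.6×10⁻²⁶
s = (5.6×10⁻²⁶)^(1/5) = 8.9×10⁻⁶ mol L⁻¹

8.9×10⁻⁶ M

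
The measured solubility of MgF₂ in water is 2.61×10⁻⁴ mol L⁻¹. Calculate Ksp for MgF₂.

MgF₂(s) ⇌ Mg²⁺(aq) + 2 F⁻(aq)
For each mole of MgF₂ that dissolves per liter, [Mg²⁺] = s and [F⁻] = 2s; let s denote this solubility.
Ksp = [Mg²⁺][F⁻]^2 = s · (2s)^2 = 4s^3
Ksp = 4 × (2.61×10⁻⁴)^3 = 7.11×10⁻¹¹

Ksp = 7.11×10⁻¹¹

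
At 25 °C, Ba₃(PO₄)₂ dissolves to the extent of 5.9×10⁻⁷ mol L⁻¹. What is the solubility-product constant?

Ksp = 7.7×10⁻³⁰

Ba₃(PO₄)₂(s) ⇌ 3 Ba²⁺(aq) + 2 PO₄³⁻(aq)
With molar solubility s: [Ba²⁺] = 3s, [PO₄³⁻] = 2s.
Ksp = [Ba²⁺]^3[PO₄³⁻]^2 = (3s)^3 · (2s)^2 = 108s^5
Ksp = 108 × (5.9×10⁻⁷)^5 = 7.7×10⁻³⁰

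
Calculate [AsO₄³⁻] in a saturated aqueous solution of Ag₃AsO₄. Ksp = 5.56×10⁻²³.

1.20×10⁻⁶ M

Ag₃AsO₄(s) ⇌ 3 Ag⁺(aq) + AsO₄³⁻(aq)
Let s be the molar solubility. Then [Ag⁺] = 3s and [AsO₄³⁻] = s.
Ksp = [Ag⁺]^3[AsO₄³⁻] = (3s)^3 · s = 27s^4 = 5.56×10⁻²³
s = 1.20×10⁻⁶ mol L⁻¹
[AsO₄³⁻] = s = 1.20×10⁻⁶ mol L⁻¹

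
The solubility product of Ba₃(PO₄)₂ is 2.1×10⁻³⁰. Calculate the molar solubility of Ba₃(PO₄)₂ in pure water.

Ba₃(PO₄)₂(s) ⇌ 3 Ba²⁺(aq) + 2 PO₄³⁻(aq)
For each mole of Ba₃(PO₄)₂ that dissolves per liter, [Ba²⁺] = 3s and [PO₄³⁻] = 2s; let s denote this solubility.
Ksp = [Ba²⁺]^3[PO₄³⁻]^2 = (3s)^3 · (2s)^2 = 108s^5
108s^5 = 2.1×10⁻³⁰  ⇒  s^5 = 1.9×10⁻³²
Taking the 5th root, s = 4.5×10⁻⁷ M.

4.5×10⁻⁷ M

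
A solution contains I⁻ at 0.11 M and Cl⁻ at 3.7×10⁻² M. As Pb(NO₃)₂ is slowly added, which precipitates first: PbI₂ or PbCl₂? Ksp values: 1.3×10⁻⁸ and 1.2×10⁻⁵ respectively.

PbI₂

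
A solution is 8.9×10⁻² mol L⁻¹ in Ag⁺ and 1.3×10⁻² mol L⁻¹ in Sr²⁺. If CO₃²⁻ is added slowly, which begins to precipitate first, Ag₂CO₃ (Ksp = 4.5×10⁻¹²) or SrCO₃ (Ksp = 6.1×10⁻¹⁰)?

Ag₂CO₃

A salt starts to precipitate once the ion product Q reaches its Ksp.
For Ag₂CO₃: [CO₃²⁻] = (Ksp/[Ag⁺]^2) = 5.7×10⁻¹⁰ mol L⁻¹
For SrCO₃: [CO₃²⁻] = (Ksp/[Sr²⁺]) = 4.7×10⁻⁸ mol L⁻¹
The smaller threshold [CO₃²⁻] is reached first, so Ag₂CO₃ precipitates first.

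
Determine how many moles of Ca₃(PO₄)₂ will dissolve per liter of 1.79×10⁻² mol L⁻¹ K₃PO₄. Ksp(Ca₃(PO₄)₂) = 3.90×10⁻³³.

Ca₃(PO₄)₂(s) ⇌ 3 Ca²⁺(aq) + 2 PO₄³⁻(aq)
PO₄³⁻ is already present at 1.79×10⁻² mol L⁻¹. If s mol/L of Ca₃(PO₄)₂ dissolves, [Ca²⁺] = 3s while [PO₄³⁻] ≈ 1.79×10⁻² mol L⁻¹.
Ksp = [Ca²⁺]^3[PO₄³⁻]^2 = (3s)^3(1.79×10⁻²)^2
(3s)^3 = 3.90×10⁻³³ / (1.79×10⁻²)^2 = 1.22×10⁻²⁹
s = 7.67×10⁻¹¹ mol L⁻¹

7.67×10⁻¹¹ M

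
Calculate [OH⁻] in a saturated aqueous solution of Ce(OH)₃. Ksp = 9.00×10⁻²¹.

Ce(OH)₃(s) ⇌ Ce³⁺(aq) + 3 OH⁻(aq)
For each mole of Ce(OH)₃ that dissolves per liter, [Ce³⁺] = s and [OH⁻] = 3s; let s denote this solubility.
Ksp = [Ce³⁺][OH⁻]^3 = s · (3s)^3 = 27s^4 = 9.00×10⁻²¹
s = 4.27×10⁻⁶ M
[OH⁻] = 3s = 1.28×10⁻⁵ M

1.28×10⁻⁵ M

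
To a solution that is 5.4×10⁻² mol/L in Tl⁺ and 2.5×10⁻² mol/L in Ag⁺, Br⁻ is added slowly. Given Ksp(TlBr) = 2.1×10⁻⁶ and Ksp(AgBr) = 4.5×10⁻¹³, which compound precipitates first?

AgBr

Precipitation of each salt begins when its ion product equals Ksp.
For TlBr: [Br⁻] = (Ksp/[Tl⁺]) = 3.9×10⁻⁵ mol/L
For AgBr: [Br⁻] = (Ksp/[Ag⁺]) = 1.8×10⁻¹¹ mol/L
Since AgBr needs less Br⁻ to reach saturation, it precipitates first.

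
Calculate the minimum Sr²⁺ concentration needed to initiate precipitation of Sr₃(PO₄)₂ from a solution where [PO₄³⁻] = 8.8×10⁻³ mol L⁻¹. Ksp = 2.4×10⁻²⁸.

A salt starts to precipitate once the ion product Q reaches its Ksp.
Sr₃(PO₄)₂(s) ⇌ 3 Sr²⁺(aq) + 2 PO₄³⁻(aq)
Ksp = [Sr²⁺]^3[PO₄³⁻]^2 = [Sr²⁺]^3(8.8×10⁻³)^2
[Sr²⁺]^3 = 2.4×10⁻²⁸ / (8.8×10⁻³)^2 = 3.1×10⁻²⁴
[Sr²⁺] = 1.5×10⁻⁸ mol L⁻¹

1.5×10⁻⁸ M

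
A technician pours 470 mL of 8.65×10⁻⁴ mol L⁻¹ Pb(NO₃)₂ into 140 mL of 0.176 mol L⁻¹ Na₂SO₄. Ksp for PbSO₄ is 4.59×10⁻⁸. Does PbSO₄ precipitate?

After mixing, V = 470 mL + 140 mL = 610 mL.
[Pb²⁺] = (8.65×10⁻⁴)(470)/610 = 6.66×10⁻⁴ mol L⁻¹
[SO₄²⁻] = (0.176)(140)/610 = 4.04×10⁻² mol L⁻¹
Q = [Pb²⁺][SO₄²⁻] = 2.69×10⁻⁵
Q = 2.69×10⁻⁵ > Ksp = 4.59×10⁻⁸, so the solution is supersaturated and PbSO₄ precipitates.

Yes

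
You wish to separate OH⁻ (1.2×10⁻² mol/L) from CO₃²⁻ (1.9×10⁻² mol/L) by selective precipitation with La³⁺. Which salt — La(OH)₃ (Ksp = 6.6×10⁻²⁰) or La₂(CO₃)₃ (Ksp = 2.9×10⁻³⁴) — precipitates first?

La₂(CO₃)₃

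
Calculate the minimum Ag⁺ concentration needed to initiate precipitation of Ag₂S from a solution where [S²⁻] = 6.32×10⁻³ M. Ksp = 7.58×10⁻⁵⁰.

Precipitation begins when Q = Ksp.
Ag₂S(s) ⇌ 2 Ag⁺(aq) + S²⁻(aq)
Ksp = [Ag⁺]^2[S²⁻] = [Ag⁺]^2(6.32×10⁻³)
[Ag⁺]^2 = 7.58×10⁻⁵⁰ / (6.32×10⁻³) = 1.20×10⁻⁴⁷
[Ag⁺] = 3.46×10⁻²⁴ M

3.46×10⁻²⁴ M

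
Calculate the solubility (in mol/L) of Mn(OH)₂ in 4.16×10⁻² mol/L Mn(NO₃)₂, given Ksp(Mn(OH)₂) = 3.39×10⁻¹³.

1.43×10⁻⁶ M

Mn(OH)₂(s) ⇌ Mn²⁺(aq) + 2 OH⁻(aq)
With Mn²⁺ already at 4.16×10⁻² mol/L and s small, take [Mn²⁺] ≈ 4.16×10⁻² mol/L and [OH⁻] = 2s.
Ksp = [Mn²⁺][OH⁻]^2 = (4.16×10⁻²)(2s)^2
(2s)^2 = 3.39×10⁻¹³ / (4.16×10⁻²) = 8.15×10⁻¹²
s = 1.43×10⁻⁶ mol/L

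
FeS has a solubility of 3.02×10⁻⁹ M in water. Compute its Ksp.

Ksp = 9.12×10⁻¹⁸

FeS(s) ⇌ Fe²⁺(aq) + S²⁻(aq)
Call the molar solubility s, so that [Fe²⁺] = s and [S²⁻] = s.
Ksp = [Fe²⁺][S²⁻] = s · s = s^2
Ksp = (3.02×10⁻⁹)^2 = 9.12×10⁻¹⁸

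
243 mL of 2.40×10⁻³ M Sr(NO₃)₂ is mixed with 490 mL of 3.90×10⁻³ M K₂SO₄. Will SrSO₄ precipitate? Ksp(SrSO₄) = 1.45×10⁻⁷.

Yes

Total volume after mixing = 243 + 490 = 733 mL.
[Sr²⁺] = (2.40×10⁻³)(243)/733 = 7.96×10⁻⁴ M
[SO₄²⁻] = (3.90×10⁻³)(490)/733 = 2.61×10⁻³ M
Q = [Sr²⁺][SO₄²⁻] = 2.07×10⁻⁶
Because Q > Ksp (2.07×10⁻⁶ vs 1.45×10⁻⁷), a precipitate of SrSO₄ forms.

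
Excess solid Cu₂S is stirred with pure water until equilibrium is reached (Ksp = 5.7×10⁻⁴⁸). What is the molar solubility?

Cu₂S(s) ⇌ 2 Cu⁺(aq) + S²⁻(aq)
For each mole of Cu₂S that dissolves per liter, [Cu⁺] = 2s and [S²⁻] = s; let s denote this solubility.
Ksp = [Cu⁺]^2[S²⁻] = (2s)^2 · s = 4s^3
4s^3 = 5.7×10⁻⁴⁸  ⇒  s^3 = 1.4×10⁻⁴⁸
Taking the 3rd root, s = 1.1×10⁻¹⁶ mol/L.

1.1×10⁻¹⁶ M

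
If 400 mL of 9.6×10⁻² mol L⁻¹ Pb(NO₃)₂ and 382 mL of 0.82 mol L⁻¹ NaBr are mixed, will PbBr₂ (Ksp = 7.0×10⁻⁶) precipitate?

The combined volume is 782 mL.
[Pb²⁺] = (9.6×10⁻²)(400)/782 = 4.9×10⁻² mol L⁻¹
[Br⁻] = (0.82)(382)/782 = 0.40 mol L⁻¹
Q = [Pb²⁺][Br⁻]^2 = 7.9×10⁻³
Q = 7.9×10⁻³ > Ksp = 7.0×10⁻⁶, so the solution is supersaturated and PbBr₂ precipitates.

Yes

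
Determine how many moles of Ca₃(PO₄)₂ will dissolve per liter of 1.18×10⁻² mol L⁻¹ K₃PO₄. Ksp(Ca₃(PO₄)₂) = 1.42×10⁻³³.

7.23×10⁻¹¹ M

Ca₃(PO₄)₂(s) ⇌ 3 Ca²⁺(aq) + 2 PO₄³⁻(aq)
With PO₄³⁻ already at 1.18×10⁻² mol L⁻¹ and s small, take [PO₄³⁻] ≈ 1.18×10⁻² mol L⁻¹ and [Ca²⁺] = 3s.
Ksp = [Ca²⁺]^3[PO₄³⁻]^2 = (3s)^3(1.18×10⁻²)^2
(3s)^3 = 1.42×10⁻³³ / (1.18×10⁻²)^2 = 1.02×10⁻²⁹
s = 7.23×10⁻¹¹ mol L⁻¹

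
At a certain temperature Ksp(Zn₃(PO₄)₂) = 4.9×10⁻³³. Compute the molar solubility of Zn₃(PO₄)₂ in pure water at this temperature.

1.4×10⁻⁷ M

Zn₃(PO₄)₂(s) ⇌ 3 Zn²⁺(aq) + 2 PO₄³⁻(aq)
For each mole of Zn₃(PO₄)₂ that dissolves per liter, [Zn²⁺] = 3s and [PO₄³⁻] = 2s; let s denote this solubility.
Ksp = [Zn²⁺]^3[PO₄³⁻]^2 = (3s)^3 · (2s)^2 = 108s^5
108s^5 = 4.9×10⁻³³  ⇒  s^5 = 4.5×10⁻³⁵
s = 1.4×10⁻⁷ mol/L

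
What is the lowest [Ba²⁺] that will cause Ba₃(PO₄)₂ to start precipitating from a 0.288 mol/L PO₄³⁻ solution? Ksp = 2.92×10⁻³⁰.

3.28×10⁻¹⁰ M

The threshold for precipitation is Q = Ksp.
Ba₃(PO₄)₂(s) ⇌ 3 Ba²⁺(aq) + 2 PO₄³⁻(aq)
Ksp = [Ba²⁺]^3[PO₄³⁻]^2 = [Ba²⁺]^3(0.288)^2
[Ba²⁺]^3 = 2.92×10⁻³⁰ / (0.288)^2 = 3.52×10⁻²⁹
[Ba²⁺] = 3.28×10⁻¹⁰ mol/L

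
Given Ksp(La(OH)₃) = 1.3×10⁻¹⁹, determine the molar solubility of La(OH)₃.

8.3×10⁻⁶ M

La(OH)₃(s) ⇌ La³⁺(aq) + 3 OH⁻(aq)
For each mole of La(OH)₃ that dissolves per liter, [La³⁺] = s and [OH⁻] = 3s; let s denote this solubility.
Ksp = [La³⁺][OH⁻]^3 = s · (3s)^3 = 27s^4
27s^4 = 1.3×10⁻¹⁹  ⇒  s^4 = 4.8×10⁻²¹
Taking the 4th root, s = 8.3×10⁻⁶ mol/L.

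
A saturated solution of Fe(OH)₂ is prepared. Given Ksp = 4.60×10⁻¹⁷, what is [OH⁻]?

4.51×10⁻⁶ M

Fe(OH)₂(s) ⇌ Fe²⁺(aq) + 2 OH⁻(aq)
For each mole of Fe(OH)₂ that dissolves per liter, [Fe²⁺] = s and [OH⁻] = 2s; let s denote this solubility.
Ksp = [Fe²⁺][OH⁻]^2 = s · (2s)^2 = 4s^3 = 4.60×10⁻¹⁷
s = 2.26×10⁻⁶ M
[OH⁻] = 2s = 4.51×10⁻⁶ M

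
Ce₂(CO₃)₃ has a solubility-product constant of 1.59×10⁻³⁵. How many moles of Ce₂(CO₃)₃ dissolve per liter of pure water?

4.30×10⁻⁸ M

Ce₂(CO₃)₃(s) ⇌ 2 Ce³⁺(aq) + 3 CO₃²⁻(aq)
Call the molar solubility s, so that [Ce³⁺] = 2s and [CO₃²⁻] = 3s.
Ksp = [Ce³⁺]^2[CO₃²⁻]^3 = (2s)^2 · (3s)^3 = 108s^5
108s^5 = 1.59×10⁻³⁵  ⇒  s^5 = 1.47×10⁻³⁷
s = (1.47×10⁻³⁷)^(1/5) = 4.30×10⁻⁸ M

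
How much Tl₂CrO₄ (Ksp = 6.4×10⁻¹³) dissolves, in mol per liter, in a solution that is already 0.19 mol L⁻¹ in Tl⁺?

1.8×10⁻¹¹ M

Tl₂CrO₄(s) ⇌ 2 Tl⁺(aq) + CrO₄²⁻(aq)
Tl⁺ is already present at 0.19 mol L⁻¹. If s mol/L of Tl₂CrO₄ dissolves, [CrO₄²⁻] = s while [Tl⁺] ≈ 0.19 mol L⁻¹.
Ksp = [Tl⁺]^2[CrO₄²⁻] = (0.19)^2s
s = 6.4×10⁻¹³ / (0.19)^2 = 1.8×10⁻¹¹
s = 1.8×10⁻¹¹ mol L⁻¹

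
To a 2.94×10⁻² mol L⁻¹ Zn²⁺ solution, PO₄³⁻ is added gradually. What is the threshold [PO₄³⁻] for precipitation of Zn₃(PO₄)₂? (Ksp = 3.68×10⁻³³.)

1.20×10⁻¹⁴ M

A salt starts to precipitate once the ion product Q reaches its Ksp.
Zn₃(PO₄)₂(s) ⇌ 3 Zn²⁺(aq) + 2 PO₄³⁻(aq)
Ksp = [Zn²⁺]^3[PO₄³⁻]^2 = [PO₄³⁻]^2(2.94×10⁻²)^3
[PO₄³⁻]^2 = 3.68×10⁻³³ / (2.94×10⁻²)^3 = 1.45×10⁻²⁸
[PO₄³⁻] = 1.20×10⁻¹⁴ mol L⁻¹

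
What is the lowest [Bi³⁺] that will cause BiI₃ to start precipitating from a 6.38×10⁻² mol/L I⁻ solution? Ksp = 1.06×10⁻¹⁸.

4.08×10⁻¹⁵ M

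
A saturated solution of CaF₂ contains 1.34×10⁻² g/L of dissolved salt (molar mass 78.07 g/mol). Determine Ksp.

Ksp = 2.02×10⁻¹¹

Convert to molarity: s = 1.34×10⁻² / 78.07 = 1.7164×10⁻⁴ mol/L
CaF₂(s) ⇌ Ca²⁺(aq) + 2 F⁻(aq)
Call the molar solubility s, so that [Ca²⁺] = s and [F⁻] = 2s.
Ksp = [Ca²⁺][F⁻]^2 = s · (2s)^2 = 4s^3
Ksp = 4 × (1.7164×10⁻⁴)^3 = 2.02×10⁻¹¹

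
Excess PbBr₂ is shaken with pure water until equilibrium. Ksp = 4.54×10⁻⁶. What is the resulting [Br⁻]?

PbBr₂(s) ⇌ Pb²⁺(aq) + 2 Br⁻(aq)
For each mole of PbBr₂ that dissolves per liter, [Pb²⁺] = s and [Br⁻] = 2s; let s denote this solubility.
Ksp = [Pb²⁺][Br⁻]^2 = s · (2s)^2 = 4s^3 = 4.54×10⁻⁶
s = 1.04×10⁻² mol L⁻¹
[Br⁻] = 2s = 2.09×10⁻² mol L⁻¹

2.09×10⁻² M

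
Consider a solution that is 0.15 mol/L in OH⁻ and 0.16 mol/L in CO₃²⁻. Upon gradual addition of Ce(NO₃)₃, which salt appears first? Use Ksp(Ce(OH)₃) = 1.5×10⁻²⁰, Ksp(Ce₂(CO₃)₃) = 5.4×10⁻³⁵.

Ce(OH)₃

Precipitation begins when Q = Ksp.
For Ce(OH)₃: [Ce³⁺] = (Ksp/[OH⁻]^3) = 4.4×10⁻¹⁸ mol/L
For Ce₂(CO₃)₃: [Ce³⁺] = (Ksp/[CO₃²⁻]^3)^(1/2) = 1.1×10⁻¹⁶ mol/L
The smaller threshold [Ce³⁺] is reached first, so Ce(OH)₃ precipitates first.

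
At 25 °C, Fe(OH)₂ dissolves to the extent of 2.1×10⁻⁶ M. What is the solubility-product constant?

Ksp = 3.7×10⁻¹⁷

Fe(OH)₂(s) ⇌ Fe²⁺(aq) + 2 OH⁻(aq)
Call the molar solubility s, so that [Fe²⁺] = s and [OH⁻] = 2s.
Ksp = [Fe²⁺][OH⁻]^2 = s · (2s)^2 = 4s^3
Ksp = 4 × (2.1×10⁻⁶)^3 = 3.7×10⁻¹⁷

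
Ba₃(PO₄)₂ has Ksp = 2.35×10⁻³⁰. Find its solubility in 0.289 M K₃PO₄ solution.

Ba₃(PO₄)₂(s) ⇌ 3 Ba²⁺(aq) + 2 PO₄³⁻(aq)
PO₄³⁻ is already present at 0.289 M. If s mol/L of Ba₃(PO₄)₂ dissolves, [Ba²⁺] = 3s while [PO₄³⁻] ≈ 0.289 M.
Ksp = [Ba²⁺]^3[PO₄³⁻]^2 = (3s)^3(0.289)^2
(3s)^3 = 2.35×10⁻³⁰ / (0.289)^2 = 2.81×10⁻²⁹
s = 1.01×10⁻¹⁰ M

1.01×10⁻¹⁰ M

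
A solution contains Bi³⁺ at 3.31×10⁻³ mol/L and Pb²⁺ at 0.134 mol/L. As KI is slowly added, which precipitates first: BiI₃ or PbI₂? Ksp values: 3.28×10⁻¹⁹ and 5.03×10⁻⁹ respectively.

BiI₃

Precipitation of each salt begins when its ion product equals Ksp.
For BiI₃: [I⁻] = (Ksp/[Bi³⁺])^(1/3) = 4.63×10⁻⁶ mol/L
For PbI₂: [I⁻] = (Ksp/[Pb²⁺])^(1/2) = 1.94×10⁻⁴ mol/L
The smaller threshold [I⁻] is reached first, so BiI₃ precipitates first.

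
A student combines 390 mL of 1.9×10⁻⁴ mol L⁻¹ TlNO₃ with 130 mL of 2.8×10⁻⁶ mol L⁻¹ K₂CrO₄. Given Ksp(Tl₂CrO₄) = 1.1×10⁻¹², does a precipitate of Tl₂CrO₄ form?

Total volume after mixing = 390 + 130 = 520 mL.
[Tl⁺] = (1.9×10⁻⁴)(390)/520 = 1.4×10⁻⁴ mol L⁻¹
[CrO₄²⁻] = (2.8×10⁻⁶)(130)/520 = 7.0×10⁻⁷ mol L⁻¹
Q = [Tl⁺]^2[CrO₄²⁻] = 1.4×10⁻¹⁴
Since Q (1.4×10⁻¹⁴) is less than Ksp (1.1×10⁻¹²), no Tl₂CrO₄ precipitates.

No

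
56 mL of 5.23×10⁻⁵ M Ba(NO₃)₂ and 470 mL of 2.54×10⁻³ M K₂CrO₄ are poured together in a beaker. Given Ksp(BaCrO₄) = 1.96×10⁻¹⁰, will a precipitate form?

Yes

The combined volume is 526 mL.
[Ba²⁺] = (5.23×10⁻⁵)(56)/526 = 5.57×10⁻⁶ M
[CrO₄²⁻] = (2.54×10⁻³)(470)/526 = 2.27×10⁻³ M
Q = [Ba²⁺][CrO₄²⁻] = 1.26×10⁻⁸
Because Q > Ksp (1.26×10⁻⁸ vs 1.96×10⁻¹⁰), a precipitate of BaCrO₄ forms.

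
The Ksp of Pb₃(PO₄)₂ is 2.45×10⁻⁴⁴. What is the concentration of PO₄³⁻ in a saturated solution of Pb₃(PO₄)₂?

Pb₃(PO₄)₂(s) ⇌ 3 Pb²⁺(aq) + 2 PO₄³⁻(aq)
With molar solubility s: [Pb²⁺] = 3s, [PO₄³⁻] = 2s.
Ksp = [Pb²⁺]^3[PO₄³⁻]^2 = (3s)^3 · (2s)^2 = 108s^5 = 2.45×10⁻⁴⁴
s = 7.43×10⁻¹⁰ mol L⁻¹
[PO₄³⁻] = 2s = 1.49×10⁻⁹ mol L⁻¹

1.49×10⁻⁹ M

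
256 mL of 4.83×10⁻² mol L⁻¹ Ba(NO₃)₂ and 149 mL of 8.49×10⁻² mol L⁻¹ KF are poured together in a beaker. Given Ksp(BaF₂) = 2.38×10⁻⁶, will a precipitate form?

After mixing, V = 256 mL + 149 mL = 405 mL.
[Ba²⁺] = (4.83×10⁻²)(256)/405 = 3.05×10⁻² mol L⁻¹
[F⁻] = (8.49×10⁻²)(149)/405 = 3.12×10⁻² mol L⁻¹
Q = [Ba²⁺][F⁻]^2 = 2.98×10⁻⁵
Because Q > Ksp (2.98×10⁻⁵ vs 2.38×10⁻⁶), a precipitate of BaF₂ forms.

Yes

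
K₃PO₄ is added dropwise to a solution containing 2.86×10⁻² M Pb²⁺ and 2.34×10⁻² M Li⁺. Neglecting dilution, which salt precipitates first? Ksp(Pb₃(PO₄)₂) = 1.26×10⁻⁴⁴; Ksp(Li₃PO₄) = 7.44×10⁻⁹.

Pb₃(PO₄)₂

Precipitation begins when Q = Ksp.
For Pb₃(PO₄)₂: [PO₄³⁻] = (Ksp/[Pb²⁺]^3)^(1/2) = 2.32×10⁻²⁰ M
For Li₃PO₄: [PO₄³⁻] = (Ksp/[Li⁺]^3) = 5.81×10⁻⁴ M
Since Pb₃(PO₄)₂ needs less PO₄³⁻ to reach saturation, it precipitates first.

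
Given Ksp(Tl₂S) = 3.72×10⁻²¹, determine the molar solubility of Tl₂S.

9.76×10⁻⁸ M

Tl₂S(s) ⇌ 2 Tl⁺(aq) + S²⁻(aq)
With molar solubility s: [Tl⁺] = 2s, [S²⁻] = s.
Ksp = [Tl⁺]^2[S²⁻] = (2s)^2 · s = 4s^3
4s^3 = 3.72×10⁻²¹  ⇒  s^3 = 9.30×10⁻²²
s = (9.30×10⁻²²)^(1/3) = 9.76×10⁻⁸ M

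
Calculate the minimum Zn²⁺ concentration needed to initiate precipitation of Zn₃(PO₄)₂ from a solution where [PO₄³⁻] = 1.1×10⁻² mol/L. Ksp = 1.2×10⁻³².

4.6×10⁻¹⁰ M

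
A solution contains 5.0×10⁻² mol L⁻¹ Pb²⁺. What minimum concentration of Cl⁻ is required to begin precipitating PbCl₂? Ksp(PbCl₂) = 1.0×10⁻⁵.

Each salt precipitates once Q = Ksp for that salt.
PbCl₂(s) ⇌ Pb²⁺(aq) + 2 Cl⁻(aq)
Ksp = [Pb²⁺][Cl⁻]^2 = [Cl⁻]^2(5.0×10⁻²)
[Cl⁻]^2 = 1.0×10⁻⁵ / (5.0×10⁻²) = 2.0×10⁻⁴
[Cl⁻] = 1.4×10⁻² mol L⁻¹

1.4×10⁻² M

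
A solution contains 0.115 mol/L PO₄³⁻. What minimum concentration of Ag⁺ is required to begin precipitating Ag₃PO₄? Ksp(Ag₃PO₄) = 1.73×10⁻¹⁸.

2.47×10⁻⁶ M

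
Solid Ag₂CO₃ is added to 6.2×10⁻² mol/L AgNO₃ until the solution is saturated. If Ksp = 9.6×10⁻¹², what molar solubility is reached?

Ag₂CO₃(s) ⇌ 2 Ag⁺(aq) + CO₃²⁻(aq)
Let s be the solubility of Ag₂CO₃ here. The common ion gives [Ag⁺] ≈ 6.2×10⁻² mol/L, and [CO₃²⁻] = s.
Ksp = [Ag⁺]^2[CO₃²⁻] = (6.2×10⁻²)^2s
s = 9.6×10⁻¹² / (6.2×10⁻²)^2 = 2.5×10⁻⁹
s = 2.5×10⁻⁹ mol/L

2.5×10⁻⁹ M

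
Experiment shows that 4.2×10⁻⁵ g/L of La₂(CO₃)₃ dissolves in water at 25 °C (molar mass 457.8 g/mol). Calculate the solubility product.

Molar solubility s = (4.2×10⁻⁵ g/L) / (457.8 g/mol) = 9.174×10⁻⁸ mol/L
La₂(CO₃)₃(s) ⇌ 2 La³⁺(aq) + 3 CO₃²⁻(aq)
Let s be the molar solubility. Then [La³⁺] = 2s and [CO₃²⁻] = 3s.
Ksp = [La³⁺]^2[CO₃²⁻]^3 = (2s)^2 · (3s)^3 = 108s^5
Ksp = 108 × (9.174×10⁻⁸)^5 = 7.0×10⁻³⁴

Ksp = 7.0×10⁻³⁴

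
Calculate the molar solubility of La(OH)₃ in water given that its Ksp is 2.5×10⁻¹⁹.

La(OH)₃(s) ⇌ La³⁺(aq) + 3 OH⁻(aq)
Let s be the molar solubility. Then [La³⁺] = s and [OH⁻] = 3s.
Ksp = [La³⁺][OH⁻]^3 = s · (3s)^3 = 27s^4
27s^4 = 2.5×10⁻¹⁹  ⇒  s^4 = 9.3×10⁻²¹
s = (9.3×10⁻²¹)^(1/4) = 9.8×10⁻⁶ mol/L

9.8×10⁻⁶ M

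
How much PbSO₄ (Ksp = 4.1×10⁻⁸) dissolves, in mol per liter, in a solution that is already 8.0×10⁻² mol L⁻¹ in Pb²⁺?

5.1×10⁻⁷ M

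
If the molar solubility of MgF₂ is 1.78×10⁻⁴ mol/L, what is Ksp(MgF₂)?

MgF₂(s) ⇌ Mg²⁺(aq) + 2 F⁻(aq)
With molar solubility s: [Mg²⁺] = s, [F⁻] = 2s.
Ksp = [Mg²⁺][F⁻]^2 = s · (2s)^2 = 4s^3
Ksp = 4 × (1.78×10⁻⁴)^3 = 2.26×10⁻¹¹

Ksp = 2.26×10⁻¹¹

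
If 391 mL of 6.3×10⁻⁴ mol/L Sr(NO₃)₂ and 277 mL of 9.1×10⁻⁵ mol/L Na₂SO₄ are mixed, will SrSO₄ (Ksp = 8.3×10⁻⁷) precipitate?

No

The combined volume is 668 mL.
[Sr²⁺] = (6.3×10⁻⁴)(391)/668 = 3.7×10⁻⁴ mol/L
[SO₄²⁻] = (9.1×10⁻⁵)(277)/668 = 3.8×10⁻⁵ mol/L
Q = [Sr²⁺][SO₄²⁻] = 1.4×10⁻⁸
Q < Ksp (1.4×10⁻⁸ vs 8.3×10⁻⁷); the solution remains unsaturated and no precipitate forms.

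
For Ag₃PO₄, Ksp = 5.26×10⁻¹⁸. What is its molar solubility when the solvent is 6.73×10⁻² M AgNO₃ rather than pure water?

1.73×10⁻¹⁴ M

Ag₃PO₄(s) ⇌ 3 Ag⁺(aq) + PO₄³⁻(aq)
With Ag⁺ already at 6.73×10⁻² M and s small, take [Ag⁺] ≈ 6.73×10⁻² M and [PO₄³⁻] = s.
Ksp = [Ag⁺]^3[PO₄³⁻] = (6.73×10⁻²)^3s
s = 5.26×10⁻¹⁸ / (6.73×10⁻²)^3 = 1.73×10⁻¹⁴
s = 1.73×10⁻¹⁴ M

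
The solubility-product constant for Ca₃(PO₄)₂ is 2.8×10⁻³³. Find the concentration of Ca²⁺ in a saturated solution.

Ca₃(PO₄)₂(s) ⇌ 3 Ca²⁺(aq) + 2 PO₄³⁻(aq)
With molar solubility s: [Ca²⁺] = 3s, [PO₄³⁻] = 2s.
Ksp = [Ca²⁺]^3[PO₄³⁻]^2 = (3s)^3 · (2s)^2 = 108s^5 = 2.8×10⁻³³
s = 1.2×10⁻⁷ mol L⁻¹
[Ca²⁺] = 3s = 3.6×10⁻⁷ mol L⁻¹

3.6×10⁻⁷ M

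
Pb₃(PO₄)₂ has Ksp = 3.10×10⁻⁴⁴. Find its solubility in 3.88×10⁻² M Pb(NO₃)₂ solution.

Pb₃(PO₄)₂(s) ⇌ 3 Pb²⁺(aq) + 2 PO₄³⁻(aq)
Pb²⁺ is already present at 3.88×10⁻² M. If s mol/L of Pb₃(PO₄)₂ dissolves, [PO₄³⁻] = 2s while [Pb²⁺] ≈ 3.88×10⁻² M.
Ksp = [Pb²⁺]^3[PO₄³⁻]^2 = (3.88×10⁻²)^3(2s)^2
(2s)^2 = 3.10×10⁻⁴⁴ / (3.88×10⁻²)^3 = 5.31×10⁻⁴⁰
s = 1.15×10⁻²⁰ M

1.15×10⁻²⁰ M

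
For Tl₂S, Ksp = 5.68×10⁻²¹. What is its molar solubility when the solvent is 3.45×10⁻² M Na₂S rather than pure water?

2.03×10⁻¹⁰ M

Tl₂S(s) ⇌ 2 Tl⁺(aq) + S²⁻(aq)
With S²⁻ already at 3.45×10⁻² M and s small, take [S²⁻] ≈ 3.45×10⁻² M and [Tl⁺] = 2s.
Ksp = [Tl⁺]^2[S²⁻] = (2s)^2(3.45×10⁻²)
(2s)^2 = 5.68×10⁻²¹ / (3.45×10⁻²) = 1.65×10⁻¹⁹
s = 2.03×10⁻¹⁰ M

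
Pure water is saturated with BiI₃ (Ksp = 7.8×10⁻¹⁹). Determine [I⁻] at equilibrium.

BiI₃(s) ⇌ Bi³⁺(aq) + 3 I⁻(aq)
Let s be the molar solubility. Then [Bi³⁺] = s and [I⁻] = 3s.
Ksp = [Bi³⁺][I⁻]^3 = s · (3s)^3 = 27s^4 = 7.8×10⁻¹⁹
s = 1.3×10⁻⁵ mol L⁻¹
[I⁻] = 3s = 3.9×10⁻⁵ mol L⁻¹

3.9×10⁻⁵ M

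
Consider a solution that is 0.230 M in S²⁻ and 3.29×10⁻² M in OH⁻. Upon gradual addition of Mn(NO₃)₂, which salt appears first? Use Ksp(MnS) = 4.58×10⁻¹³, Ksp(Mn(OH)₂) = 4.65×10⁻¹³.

MnS

The threshold for precipitation is Q = Ksp.
For MnS: [Mn²⁺] = (Ksp/[S²⁻]) = 1.99×10⁻¹² M
For Mn(OH)₂: [Mn²⁺] = (Ksp/[OH⁻]^2) = 4.30×10⁻¹⁰ M
MnS requires the lower [Mn²⁺], so it precipitates first.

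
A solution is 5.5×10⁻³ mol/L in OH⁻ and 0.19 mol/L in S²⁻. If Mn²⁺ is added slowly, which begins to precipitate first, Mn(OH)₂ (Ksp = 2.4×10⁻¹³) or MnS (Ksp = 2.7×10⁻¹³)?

MnS

Each salt precipitates once Q = Ksp for that salt.
For Mn(OH)₂: [Mn²⁺] = (Ksp/[OH⁻]^2) = 7.9×10⁻⁹ mol/L
For MnS: [Mn²⁺] = (Ksp/[S²⁻]) = 1.4×10⁻¹² mol/L
MnS requires the lower [Mn²⁺], so it precipitates first.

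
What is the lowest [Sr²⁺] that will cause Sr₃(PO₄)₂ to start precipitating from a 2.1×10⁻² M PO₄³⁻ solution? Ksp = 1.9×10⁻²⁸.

Each salt precipitates once Q = Ksp for that salt.
Sr₃(PO₄)₂(s) ⇌ 3 Sr²⁺(aq) + 2 PO₄³⁻(aq)
Ksp = [Sr²⁺]^3[PO₄³⁻]^2 = [Sr²⁺]^3(2.1×10⁻²)^2
[Sr²⁺]^3 = 1.9×10⁻²⁸ / (2.1×10⁻²)^2 = 4.3×10⁻²⁵
[Sr²⁺] = 7.6×10⁻⁹ M

7.6×10⁻⁹ M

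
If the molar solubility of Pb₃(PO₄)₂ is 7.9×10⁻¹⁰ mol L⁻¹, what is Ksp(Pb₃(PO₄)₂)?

Pb₃(PO₄)₂(s) ⇌ 3 Pb²⁺(aq) + 2 PO₄³⁻(aq)
Let s be the molar solubility. Then [Pb²⁺] = 3s and [PO₄³⁻] = 2s.
Ksp = [Pb²⁺]^3[PO₄³⁻]^2 = (3s)^3 · (2s)^2 = 108s^5
Ksp = 108 × (7.9×10⁻¹⁰)^5 = 3.3×10⁻⁴⁴

Ksp = 3.3×10⁻⁴⁴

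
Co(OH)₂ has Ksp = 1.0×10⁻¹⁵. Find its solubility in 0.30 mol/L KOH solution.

Co(OH)₂(s) ⇌ Co²⁺(aq) + 2 OH⁻(aq)
OH⁻ is already present at 0.30 mol/L. If s mol/L of Co(OH)₂ dissolves, [Co²⁺] = s while [OH⁻] ≈ 0.30 mol/L.
Ksp = [Co²⁺][OH⁻]^2 = s(0.30)^2
s = 1.0×10⁻¹⁵ / (0.30)^2 = 1.1×10⁻¹⁴
s = 1.1×10⁻¹⁴ mol/L

1.1×10⁻¹⁴ M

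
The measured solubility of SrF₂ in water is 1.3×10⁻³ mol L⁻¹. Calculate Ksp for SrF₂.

SrF₂(s) ⇌ Sr²⁺(aq) + 2 F⁻(aq)
For each mole of SrF₂ that dissolves per liter, [Sr²⁺] = s and [F⁻] = 2s; let s denote this solubility.
Ksp = [Sr²⁺][F⁻]^2 = s · (2s)^2 = 4s^3
Ksp = 4 × (1.3×10⁻³)^3 = 8.8×10⁻⁹

Ksp = 8.8×10⁻⁹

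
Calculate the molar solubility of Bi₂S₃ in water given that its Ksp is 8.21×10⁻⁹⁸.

Bi₂S₃(s) ⇌ 2 Bi³⁺(aq) + 3 S²⁻(aq)
If s mol/L of Bi₂S₃ dissolves, [Bi³⁺] = 2s and [S²⁻] = 3s.
Ksp = [Bi³⁺]^2[S²⁻]^3 = (2s)^2 · (3s)^3 = 108s^5
108s^5 = 8.21×10⁻⁹⁸  ⇒  s^5 = 7.60×10⁻¹⁰⁰
Taking the 5th root, s = 1.50×10⁻²⁰ mol/L.

1.50×10⁻²⁰ M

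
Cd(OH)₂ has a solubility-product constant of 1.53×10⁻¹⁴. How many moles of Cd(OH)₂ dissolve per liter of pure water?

Cd(OH)₂(s) ⇌ Cd²⁺(aq) + 2 OH⁻(aq)
With molar solubility s: [Cd²⁺] = s, [OH⁻] = 2s.
Ksp = [Cd²⁺][OH⁻]^2 = s · (2s)^2 = 4s^3
4s^3 = 1.53×10⁻¹⁴  ⇒  s^3 = 3.83×10⁻¹⁵
Taking the 3rd root, s = 1.56×10⁻⁵ mol/L.

1.56×10⁻⁵ M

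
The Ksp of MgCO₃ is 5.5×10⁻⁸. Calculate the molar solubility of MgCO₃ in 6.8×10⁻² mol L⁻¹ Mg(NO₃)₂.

8.1×10⁻⁷ M

MgCO₃(s) ⇌ Mg²⁺(aq) + CO₃²⁻(aq)
Mg²⁺ is already present at 6.8×10⁻² mol L⁻¹. If s mol/L of MgCO₃ dissolves, [CO₃²⁻] = s while [Mg²⁺] ≈ 6.8×10⁻² mol L⁻¹.
Ksp = [Mg²⁺][CO₃²⁻] = (6.8×10⁻²)s
s = 5.5×10⁻⁸ / (6.8×10⁻²) = 8.1×10⁻⁷
s = 8.1×10⁻⁷ mol L⁻¹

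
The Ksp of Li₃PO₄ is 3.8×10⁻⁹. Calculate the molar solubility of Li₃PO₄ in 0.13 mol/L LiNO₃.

Li₃PO₄(s) ⇌ 3 Li⁺(aq) + PO₄³⁻(aq)
Let s be the solubility of Li₃PO₄ here. The common ion gives [Li⁺] ≈ 0.13 mol/L, and [PO₄³⁻] = s.
Ksp = [Li⁺]^3[PO₄³⁻] = (0.13)^3s
s = 3.8×10⁻⁹ / (0.13)^3 = 1.7×10⁻⁶
s = 1.7×10⁻⁶ mol/L

1.7×10⁻⁶ M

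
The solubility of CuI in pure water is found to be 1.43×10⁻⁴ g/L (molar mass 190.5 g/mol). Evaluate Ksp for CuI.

Ksp = 5.63×10⁻¹³

s = (1.43×10⁻⁴ g L⁻¹)/(190.5 g mol⁻¹) = 7.5066×10⁻⁷ M
CuI(s) ⇌ Cu⁺(aq) + I⁻(aq)
If s mol/L of CuI dissolves, [Cu⁺] = s and [I⁻] = s.
Ksp = [Cu⁺][I⁻] = s · s = s^2
Ksp = (7.5066×10⁻⁷)^2 = 5.63×10⁻¹³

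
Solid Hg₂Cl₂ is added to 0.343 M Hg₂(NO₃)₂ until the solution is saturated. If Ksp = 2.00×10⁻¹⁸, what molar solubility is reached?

Hg₂Cl₂(s) ⇌ Hg₂²⁺(aq) + 2 Cl⁻(aq)
With Hg₂²⁺ already at 0.343 M and s small, take [Hg₂²⁺] ≈ 0.343 M and [Cl⁻] = 2s.
Ksp = [Hg₂²⁺][Cl⁻]^2 = (0.343)(2s)^2
(2s)^2 = 2.00×10⁻¹⁸ / (0.343) = 5.83×10⁻¹⁸
s = 1.21×10⁻⁹ M

1.21×10⁻⁹ M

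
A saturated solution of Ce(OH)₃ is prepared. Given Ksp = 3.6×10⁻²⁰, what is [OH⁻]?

Ce(OH)₃(s) ⇌ Ce³⁺(aq) + 3 OH⁻(aq)
If s mol/L of Ce(OH)₃ dissolves, [Ce³⁺] = s and [OH⁻] = 3s.
Ksp = [Ce³⁺][OH⁻]^3 = s · (3s)^3 = 27s^4 = 3.6×10⁻²⁰
s = 6.0×10⁻⁶ mol L⁻¹
[OH⁻] = 3s = 1.8×10⁻⁵ mol L⁻¹

1.8×10⁻⁵ M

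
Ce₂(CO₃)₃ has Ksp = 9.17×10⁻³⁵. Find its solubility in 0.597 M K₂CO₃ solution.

Ce₂(CO₃)₃(s) ⇌ 2 Ce³⁺(aq) + 3 CO₃²⁻(aq)
The solution already contains CO₃²⁻ at 0.597 M. Let s be the molar solubility of Ce₂(CO₃)₃.
[CO₃²⁻] ≈ 0.597 M (common ion dominates); [Ce³⁺] = 2s.
Ksp = [Ce³⁺]^2[CO₃²⁻]^3 = (2s)^2(0.597)^3
(2s)^2 = 9.17×10⁻³⁵ / (0.597)^3 = 4.31×10⁻³⁴
s = 1.04×10⁻¹⁷ M

1.04×10⁻¹⁷ M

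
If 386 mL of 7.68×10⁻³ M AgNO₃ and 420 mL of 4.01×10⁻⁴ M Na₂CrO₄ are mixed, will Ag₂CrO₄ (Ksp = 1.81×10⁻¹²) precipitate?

Yes

After mixing, V = 386 mL + 420 mL = 806 mL.
[Ag⁺] = (7.68×10⁻³)(386)/806 = 3.68×10⁻³ M
[CrO₄²⁻] = (4.01×10⁻⁴)(420)/806 = 2.09×10⁻⁴ M
Q = [Ag⁺]^2[CrO₄²⁻] = 2.83×10⁻⁹
Because Q > Ksp (2.83×10⁻⁹ vs 1.81×10⁻¹²), a precipitate of Ag₂CrO₄ forms.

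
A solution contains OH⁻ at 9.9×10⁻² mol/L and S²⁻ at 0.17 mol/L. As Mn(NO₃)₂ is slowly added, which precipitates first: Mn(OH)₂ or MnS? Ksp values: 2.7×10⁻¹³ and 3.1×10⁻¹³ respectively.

Precipitation of each salt begins when its ion product equals Ksp.
For Mn(OH)₂: [Mn²⁺] = (Ksp/[OH⁻]^2) = 2.8×10⁻¹¹ mol/L
For MnS: [Mn²⁺] = (Ksp/[S²⁻]) = 1.8×10⁻¹² mol/L
Since MnS needs less Mn²⁺ to reach saturation, it precipitates first.

MnS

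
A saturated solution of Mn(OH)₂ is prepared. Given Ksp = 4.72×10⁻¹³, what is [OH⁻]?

Mn(OH)₂(s) ⇌ Mn²⁺(aq) + 2 OH⁻(aq)
For each mole of Mn(OH)₂ that dissolves per liter, [Mn²⁺] = s and [OH⁻] = 2s; let s denote this solubility.
Ksp = [Mn²⁺][OH⁻]^2 = s · (2s)^2 = 4s^3 = 4.72×10⁻¹³
s = 4.90×10⁻⁵ M
[OH⁻] = 2s = 9.81×10⁻⁵ M

9.81×10⁻⁵ M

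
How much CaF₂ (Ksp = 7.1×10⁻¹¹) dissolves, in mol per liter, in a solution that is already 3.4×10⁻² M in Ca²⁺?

CaF₂(s) ⇌ Ca²⁺(aq) + 2 F⁻(aq)
With Ca²⁺ already at 3.4×10⁻² M and s small, take [Ca²⁺] ≈ 3.4×10⁻² M and [F⁻] = 2s.
Ksp = [Ca²⁺][F⁻]^2 = (3.4×10⁻²)(2s)^2
(2s)^2 = 7.1×10⁻¹¹ / (3.4×10⁻²) = 2.1×10⁻⁹
s = 2.3×10⁻⁵ M

2.3×10⁻⁵ M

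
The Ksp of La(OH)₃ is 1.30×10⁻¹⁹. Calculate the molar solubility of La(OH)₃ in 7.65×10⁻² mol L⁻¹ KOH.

La(OH)₃(s) ⇌ La³⁺(aq) + 3 OH⁻(aq)
OH⁻ is already present at 7.65×10⁻² mol L⁻¹. If s mol/L of La(OH)₃ dissolves, [La³⁺] = s while [OH⁻] ≈ 7.65×10⁻² mol L⁻¹.
Ksp = [La³⁺][OH⁻]^3 = s(7.65×10⁻²)^3
s = 1.30×10⁻¹⁹ / (7.65×10⁻²)^3 = 2.90×10⁻¹⁶
s = 2.90×10⁻¹⁶ mol L⁻¹

2.90×10⁻¹⁶ M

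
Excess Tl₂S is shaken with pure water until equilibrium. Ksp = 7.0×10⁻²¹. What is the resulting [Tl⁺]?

2.4×10⁻⁷ M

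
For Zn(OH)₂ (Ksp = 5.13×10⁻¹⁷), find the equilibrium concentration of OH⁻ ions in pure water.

4.68×10⁻⁶ M

Zn(OH)₂(s) ⇌ Zn²⁺(aq) + 2 OH⁻(aq)
Call the molar solubility s, so that [Zn²⁺] = s and [OH⁻] = 2s.
Ksp = [Zn²⁺][OH⁻]^2 = s · (2s)^2 = 4s^3 = 5.13×10⁻¹⁷
s = 2.34×10⁻⁶ mol/L
[OH⁻] = 2s = 4.68×10⁻⁶ mol/L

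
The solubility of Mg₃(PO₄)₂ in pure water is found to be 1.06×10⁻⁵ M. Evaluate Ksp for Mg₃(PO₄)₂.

Mg₃(PO₄)₂(s) ⇌ 3 Mg²⁺(aq) + 2 PO₄³⁻(aq)
For each mole of Mg₃(PO₄)₂ that dissolves per liter, [Mg²⁺] = 3s and [PO₄³⁻] = 2s; let s denote this solubility.
Ksp = [Mg²⁺]^3[PO₄³⁻]^2 = (3s)^3 · (2s)^2 = 108s^5
Ksp = 108 × (1.06×10⁻⁵)^5 = 1.45×10⁻²³

Ksp = 1.45×10⁻²³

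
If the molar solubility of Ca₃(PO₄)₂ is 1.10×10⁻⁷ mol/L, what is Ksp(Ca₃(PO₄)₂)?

Ca₃(PO₄)₂(s) ⇌ 3 Ca²⁺(aq) + 2 PO₄³⁻(aq)
With molar solubility s: [Ca²⁺] = 3s, [PO₄³⁻] = 2s.
Ksp = [Ca²⁺]^3[PO₄³⁻]^2 = (3s)^3 · (2s)^2 = 108s^5
Ksp = 108 × (1.10×10⁻⁷)^5 = 1.74×10⁻³³

Ksp = 1.74×10⁻³³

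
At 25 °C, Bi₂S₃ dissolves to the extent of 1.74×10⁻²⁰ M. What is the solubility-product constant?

Bi₂S₃(s) ⇌ 2 Bi³⁺(aq) + 3 S²⁻(aq)
If s mol/L of Bi₂S₃ dissolves, [Bi³⁺] = 2s and [S²⁻] = 3s.
Ksp = [Bi³⁺]^2[S²⁻]^3 = (2s)^2 · (3s)^3 = 108s^5
Ksp = 108 × (1.74×10⁻²⁰)^5 = 1.72×10⁻⁹⁷

Ksp = 1.72×10⁻⁹⁷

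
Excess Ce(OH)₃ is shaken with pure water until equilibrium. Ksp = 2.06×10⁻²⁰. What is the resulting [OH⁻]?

Ce(OH)₃(s) ⇌ Ce³⁺(aq) + 3 OH⁻(aq)
If s mol/L of Ce(OH)₃ dissolves, [Ce³⁺] = s and [OH⁻] = 3s.
Ksp = [Ce³⁺][OH⁻]^3 = s · (3s)^3 = 27s^4 = 2.06×10⁻²⁰
s = 5.26×10⁻⁶ mol L⁻¹
[OH⁻] = 3s = 1.58×10⁻⁵ mol L⁻¹

1.58×10⁻⁵ M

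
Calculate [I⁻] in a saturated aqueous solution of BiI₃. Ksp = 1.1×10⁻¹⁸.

4.3×10⁻⁵ M

BiI₃(s) ⇌ Bi³⁺(aq) + 3 I⁻(aq)
Let s be the molar solubility. Then [Bi³⁺] = s and [I⁻] = 3s.
Ksp = [Bi³⁺][I⁻]^3 = s · (3s)^3 = 27s^4 = 1.1×10⁻¹⁸
s = 1.4×10⁻⁵ M
[I⁻] = 3s = 4.3×10⁻⁵ M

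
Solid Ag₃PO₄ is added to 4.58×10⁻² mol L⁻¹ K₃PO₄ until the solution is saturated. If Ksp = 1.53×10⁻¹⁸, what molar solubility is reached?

1.07×10⁻⁶ M

Ag₃PO₄(s) ⇌ 3 Ag⁺(aq) + PO₄³⁻(aq)
Let s be the solubility of Ag₃PO₄ here. The common ion gives [PO₄³⁻] ≈ 4.58×10⁻² mol L⁻¹, and [Ag⁺] = 3s.
Ksp = [Ag⁺]^3[PO₄³⁻] = (3s)^3(4.58×10⁻²)
(3s)^3 = 1.53×10⁻¹⁸ / (4.58×10⁻²) = 3.34×10⁻¹⁷
s = 1.07×10⁻⁶ mol L⁻¹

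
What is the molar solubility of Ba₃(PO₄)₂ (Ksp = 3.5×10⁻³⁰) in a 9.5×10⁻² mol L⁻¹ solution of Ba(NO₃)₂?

Ba₃(PO₄)₂(s) ⇌ 3 Ba²⁺(aq) + 2 PO₄³⁻(aq)
The solution already contains Ba²⁺ at 9.5×10⁻² mol L⁻¹. Let s be the molar solubility of Ba₃(PO₄)₂.
[Ba²⁺] ≈ 9.5×10⁻² mol L⁻¹ (common ion dominates); [PO₄³⁻] = 2s.
Ksp = [Ba²⁺]^3[PO₄³⁻]^2 = (9.5×10⁻²)^3(2s)^2
(2s)^2 = 3.5×10⁻³⁰ / (9.5×10⁻²)^3 = 4.1×10⁻²⁷
s = 3.2×10⁻¹⁴ mol L⁻¹

3.2×10⁻¹⁴ M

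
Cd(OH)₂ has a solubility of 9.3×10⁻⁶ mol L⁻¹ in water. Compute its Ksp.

Ksp = 3.2×10⁻¹⁵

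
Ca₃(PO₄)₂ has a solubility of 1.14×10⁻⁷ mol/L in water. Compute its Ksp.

Ksp = 2.08×10⁻³³

Ca₃(PO₄)₂(s) ⇌ 3 Ca²⁺(aq) + 2 PO₄³⁻(aq)
With molar solubility s: [Ca²⁺] = 3s, [PO₄³⁻] = 2s.
Ksp = [Ca²⁺]^3[PO₄³⁻]^2 = (3s)^3 · (2s)^2 = 108s^5
Ksp = 108 × (1.14×10⁻⁷)^5 = 2.08×10⁻³³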